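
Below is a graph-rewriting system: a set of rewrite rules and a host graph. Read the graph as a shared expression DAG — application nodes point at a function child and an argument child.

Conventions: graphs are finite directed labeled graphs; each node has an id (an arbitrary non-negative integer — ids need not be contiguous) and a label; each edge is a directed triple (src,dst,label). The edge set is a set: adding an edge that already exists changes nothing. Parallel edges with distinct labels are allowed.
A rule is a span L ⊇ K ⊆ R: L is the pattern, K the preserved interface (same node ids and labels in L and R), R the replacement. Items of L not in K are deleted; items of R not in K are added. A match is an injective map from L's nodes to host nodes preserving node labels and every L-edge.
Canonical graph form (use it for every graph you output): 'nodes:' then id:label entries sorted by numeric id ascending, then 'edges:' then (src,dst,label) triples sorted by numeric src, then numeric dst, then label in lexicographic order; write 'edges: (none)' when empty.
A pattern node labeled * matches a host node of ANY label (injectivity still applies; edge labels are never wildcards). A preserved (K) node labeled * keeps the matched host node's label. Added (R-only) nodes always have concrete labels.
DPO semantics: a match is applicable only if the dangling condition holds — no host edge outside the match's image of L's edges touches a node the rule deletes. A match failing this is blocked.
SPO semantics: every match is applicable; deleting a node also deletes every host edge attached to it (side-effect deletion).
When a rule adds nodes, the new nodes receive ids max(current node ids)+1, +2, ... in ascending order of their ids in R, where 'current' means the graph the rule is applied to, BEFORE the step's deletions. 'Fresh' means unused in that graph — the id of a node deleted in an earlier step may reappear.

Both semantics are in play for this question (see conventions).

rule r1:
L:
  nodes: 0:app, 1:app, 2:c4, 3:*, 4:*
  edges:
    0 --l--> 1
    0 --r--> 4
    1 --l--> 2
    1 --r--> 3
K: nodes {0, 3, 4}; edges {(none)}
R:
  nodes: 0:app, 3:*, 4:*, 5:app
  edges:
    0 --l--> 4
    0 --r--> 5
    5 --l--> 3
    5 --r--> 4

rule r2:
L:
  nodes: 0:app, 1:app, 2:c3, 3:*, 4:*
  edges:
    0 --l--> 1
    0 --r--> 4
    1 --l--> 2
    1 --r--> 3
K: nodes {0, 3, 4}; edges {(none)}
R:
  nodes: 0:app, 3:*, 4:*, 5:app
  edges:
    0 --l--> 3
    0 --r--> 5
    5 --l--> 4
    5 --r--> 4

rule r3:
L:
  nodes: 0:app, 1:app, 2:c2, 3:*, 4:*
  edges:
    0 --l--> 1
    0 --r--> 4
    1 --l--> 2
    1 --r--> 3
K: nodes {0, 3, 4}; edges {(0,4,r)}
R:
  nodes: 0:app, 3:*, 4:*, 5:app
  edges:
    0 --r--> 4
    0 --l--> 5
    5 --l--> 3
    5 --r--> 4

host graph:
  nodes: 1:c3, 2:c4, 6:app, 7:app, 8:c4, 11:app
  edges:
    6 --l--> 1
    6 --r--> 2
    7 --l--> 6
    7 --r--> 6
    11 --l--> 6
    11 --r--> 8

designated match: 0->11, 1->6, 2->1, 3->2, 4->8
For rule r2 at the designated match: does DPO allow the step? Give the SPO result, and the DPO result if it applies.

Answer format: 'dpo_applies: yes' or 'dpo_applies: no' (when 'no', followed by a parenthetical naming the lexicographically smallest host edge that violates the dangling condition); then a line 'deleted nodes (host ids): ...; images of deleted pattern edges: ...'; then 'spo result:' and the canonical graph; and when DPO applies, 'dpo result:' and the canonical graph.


dpo_applies: no
(the rule deletes node 6, which keeps host edge (7,6,l) outside the match image — the dangling condition fails, DPO blocks; SPO proceeds and side-deletes such edges)
deleted nodes (host ids): 1, 6; images of deleted pattern edges: (6,1,l); (6,2,r); (11,6,l); (11,8,r)
spo result:
nodes: 2:c4, 7:app, 8:c4, 11:app, 12:app
edges: (11,2,l); (11,12,r); (12,8,l); (12,8,r)


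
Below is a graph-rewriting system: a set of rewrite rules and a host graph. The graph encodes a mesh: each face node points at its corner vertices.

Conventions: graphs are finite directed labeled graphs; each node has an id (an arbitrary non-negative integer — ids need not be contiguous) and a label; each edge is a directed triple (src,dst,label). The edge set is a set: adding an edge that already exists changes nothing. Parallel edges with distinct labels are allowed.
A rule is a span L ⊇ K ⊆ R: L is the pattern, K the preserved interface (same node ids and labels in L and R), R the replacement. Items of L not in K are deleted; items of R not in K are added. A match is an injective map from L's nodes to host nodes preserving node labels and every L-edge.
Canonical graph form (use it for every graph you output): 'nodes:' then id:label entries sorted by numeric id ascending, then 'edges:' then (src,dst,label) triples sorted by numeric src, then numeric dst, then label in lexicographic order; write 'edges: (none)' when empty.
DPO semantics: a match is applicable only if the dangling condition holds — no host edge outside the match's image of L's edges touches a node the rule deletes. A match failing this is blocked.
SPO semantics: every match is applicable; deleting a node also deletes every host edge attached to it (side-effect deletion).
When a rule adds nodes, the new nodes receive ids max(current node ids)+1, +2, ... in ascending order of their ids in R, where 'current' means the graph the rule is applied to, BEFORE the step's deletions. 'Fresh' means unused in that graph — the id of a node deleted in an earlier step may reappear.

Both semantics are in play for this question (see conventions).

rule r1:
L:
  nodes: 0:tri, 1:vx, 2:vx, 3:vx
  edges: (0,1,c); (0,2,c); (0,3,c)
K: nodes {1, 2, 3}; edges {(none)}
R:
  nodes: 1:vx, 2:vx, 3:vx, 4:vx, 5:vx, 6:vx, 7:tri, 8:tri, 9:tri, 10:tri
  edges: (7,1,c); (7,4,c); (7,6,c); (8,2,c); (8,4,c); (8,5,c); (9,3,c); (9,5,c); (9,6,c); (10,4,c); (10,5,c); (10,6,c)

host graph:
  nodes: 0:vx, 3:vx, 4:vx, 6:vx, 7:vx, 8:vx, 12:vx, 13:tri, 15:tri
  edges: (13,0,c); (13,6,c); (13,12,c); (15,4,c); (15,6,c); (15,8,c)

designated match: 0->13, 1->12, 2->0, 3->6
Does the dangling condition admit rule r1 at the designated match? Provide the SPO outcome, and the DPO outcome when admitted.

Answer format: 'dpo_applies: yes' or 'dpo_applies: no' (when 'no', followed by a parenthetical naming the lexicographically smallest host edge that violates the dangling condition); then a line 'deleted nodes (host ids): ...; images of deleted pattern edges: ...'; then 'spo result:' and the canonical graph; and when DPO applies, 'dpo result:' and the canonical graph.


dpo_applies: yes
deleted nodes (host ids): 13; images of deleted pattern edges: (13,0,c); (13,6,c); (13,12,c)
spo result:
nodes: 0:vx, 3:vx, 4:vx, 6:vx, 7:vx, 8:vx, 12:vx, 15:tri, 16:vx, 17:vx, 18:vx, 19:tri, 20:tri, 21:tri, 22:tri
edges: (15,4,c); (15,6,c); (15,8,c); (19,12,c); (19,16,c); (19,18,c); (20,0,c); (20,16,c); (20,17,c); (21,6,c); (21,17,c); (21,18,c); (22,16,c); (22,17,c); (22,18,c)
dpo result:
nodes: 0:vx, 3:vx, 4:vx, 6:vx, 7:vx, 8:vx, 12:vx, 15:tri, 16:vx, 17:vx, 18:vx, 19:tri, 20:tri, 21:tri, 22:tri
edges: (15,4,c); (15,6,c); (15,8,c); (19,12,c); (19,16,c); (19,18,c); (20,0,c); (20,16,c); (20,17,c); (21,6,c); (21,17,c); (21,18,c); (22,16,c); (22,17,c); (22,18,c)


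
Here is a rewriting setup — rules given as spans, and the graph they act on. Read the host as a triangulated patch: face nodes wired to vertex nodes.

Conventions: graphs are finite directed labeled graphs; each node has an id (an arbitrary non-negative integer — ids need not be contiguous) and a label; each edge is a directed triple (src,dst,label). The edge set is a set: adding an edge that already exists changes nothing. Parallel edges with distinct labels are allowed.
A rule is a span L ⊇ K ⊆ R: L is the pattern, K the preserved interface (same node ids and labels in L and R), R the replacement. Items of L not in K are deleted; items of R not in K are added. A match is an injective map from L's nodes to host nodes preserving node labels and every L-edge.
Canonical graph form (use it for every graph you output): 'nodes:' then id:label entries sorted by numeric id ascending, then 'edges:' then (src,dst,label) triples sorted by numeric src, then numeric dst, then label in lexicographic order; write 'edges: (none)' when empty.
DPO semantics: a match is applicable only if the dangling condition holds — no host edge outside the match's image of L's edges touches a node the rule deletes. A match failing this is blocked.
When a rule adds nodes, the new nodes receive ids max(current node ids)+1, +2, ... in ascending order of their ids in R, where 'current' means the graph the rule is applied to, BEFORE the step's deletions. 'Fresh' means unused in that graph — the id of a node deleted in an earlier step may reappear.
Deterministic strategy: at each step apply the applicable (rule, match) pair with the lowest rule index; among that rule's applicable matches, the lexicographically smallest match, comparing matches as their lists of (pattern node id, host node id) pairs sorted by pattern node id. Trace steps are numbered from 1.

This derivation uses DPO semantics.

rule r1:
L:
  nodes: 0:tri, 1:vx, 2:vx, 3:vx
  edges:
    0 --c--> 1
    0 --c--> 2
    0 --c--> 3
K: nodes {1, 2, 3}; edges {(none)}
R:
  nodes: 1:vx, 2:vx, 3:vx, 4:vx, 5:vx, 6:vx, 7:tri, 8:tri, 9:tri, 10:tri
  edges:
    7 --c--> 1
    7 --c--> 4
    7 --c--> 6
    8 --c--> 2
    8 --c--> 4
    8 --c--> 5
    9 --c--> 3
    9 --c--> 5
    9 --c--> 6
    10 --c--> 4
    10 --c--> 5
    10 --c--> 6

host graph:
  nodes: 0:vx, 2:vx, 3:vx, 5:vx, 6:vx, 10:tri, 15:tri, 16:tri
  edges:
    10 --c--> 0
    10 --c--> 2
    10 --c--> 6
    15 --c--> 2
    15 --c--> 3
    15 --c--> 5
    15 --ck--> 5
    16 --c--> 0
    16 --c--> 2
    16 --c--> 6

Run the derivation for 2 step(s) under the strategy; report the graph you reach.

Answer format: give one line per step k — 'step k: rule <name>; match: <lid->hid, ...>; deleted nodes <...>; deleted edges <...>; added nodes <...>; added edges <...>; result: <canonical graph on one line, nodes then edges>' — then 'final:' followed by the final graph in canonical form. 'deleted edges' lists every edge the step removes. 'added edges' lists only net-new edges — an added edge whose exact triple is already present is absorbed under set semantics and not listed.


step 1: rule r1; match: 0->10, 1->0, 2->2, 3->6; deleted nodes 10; deleted edges (10,0,c); (10,2,c); (10,6,c); added nodes 17, 18, 19, 20, 21, 22, 23; added edges (20,0,c); (20,17,c); (20,19,c); (21,2,c); (21,17,c); (21,18,c); (22,6,c); (22,18,c); (22,19,c); (23,17,c); (23,18,c); (23,19,c); result: nodes: 0:vx, 2:vx, 3:vx, 5:vx, 6:vx, 15:tri, 16:tri, 17:vx, 18:vx, 19:vx, 20:tri, 21:tri, 22:tri, 23:tri edges: (15,2,c); (15,3,c); (15,5,c); (15,5,ck); (16,0,c); (16,2,c); (16,6,c); (20,0,c); (20,17,c); (20,19,c); (21,2,c); (21,17,c); (21,18,c); (22,6,c); (22,18,c); (22,19,c); (23,17,c); (23,18,c); (23,19,c)
step 2: rule r1; match: 0->16, 1->0, 2->2, 3->6; deleted nodes 16; deleted edges (16,0,c); (16,2,c); (16,6,c); added nodes 24, 25, 26, 27, 28, 29, 30; added edges (27,0,c); (27,24,c); (27,26,c); (28,2,c); (28,24,c); (28,25,c); (29,6,c); (29,25,c); (29,26,c); (30,24,c); (30,25,c); (30,26,c); result: nodes: 0:vx, 2:vx, 3:vx, 5:vx, 6:vx, 15:tri, 17:vx, 18:vx, 19:vx, 20:tri, 21:tri, 22:tri, 23:tri, 24:vx, 25:vx, 26:vx, 27:tri, 28:tri, 29:tri, 30:tri edges: (15,2,c); (15,3,c); (15,5,c); (15,5,ck); (20,0,c); (20,17,c); (20,19,c); (21,2,c); (21,17,c); (21,18,c); (22,6,c); (22,18,c); (22,19,c); (23,17,c); (23,18,c); (23,19,c); (27,0,c); (27,24,c); (27,26,c); (28,2,c); (28,24,c); (28,25,c); (29,6,c); (29,25,c); (29,26,c); (30,24,c); (30,25,c); (30,26,c)
final:
nodes: 0:vx, 2:vx, 3:vx, 5:vx, 6:vx, 15:tri, 17:vx, 18:vx, 19:vx, 20:tri, 21:tri, 22:tri, 23:tri, 24:vx, 25:vx, 26:vx, 27:tri, 28:tri, 29:tri, 30:tri
edges: (15,2,c); (15,3,c); (15,5,c); (15,5,ck); (20,0,c); (20,17,c); (20,19,c); (21,2,c); (21,17,c); (21,18,c); (22,6,c); (22,18,c); (22,19,c); (23,17,c); (23,18,c); (23,19,c); (27,0,c); (27,24,c); (27,26,c); (28,2,c); (28,24,c); (28,25,c); (29,6,c); (29,25,c); (29,26,c); (30,24,c); (30,25,c); (30,26,c)


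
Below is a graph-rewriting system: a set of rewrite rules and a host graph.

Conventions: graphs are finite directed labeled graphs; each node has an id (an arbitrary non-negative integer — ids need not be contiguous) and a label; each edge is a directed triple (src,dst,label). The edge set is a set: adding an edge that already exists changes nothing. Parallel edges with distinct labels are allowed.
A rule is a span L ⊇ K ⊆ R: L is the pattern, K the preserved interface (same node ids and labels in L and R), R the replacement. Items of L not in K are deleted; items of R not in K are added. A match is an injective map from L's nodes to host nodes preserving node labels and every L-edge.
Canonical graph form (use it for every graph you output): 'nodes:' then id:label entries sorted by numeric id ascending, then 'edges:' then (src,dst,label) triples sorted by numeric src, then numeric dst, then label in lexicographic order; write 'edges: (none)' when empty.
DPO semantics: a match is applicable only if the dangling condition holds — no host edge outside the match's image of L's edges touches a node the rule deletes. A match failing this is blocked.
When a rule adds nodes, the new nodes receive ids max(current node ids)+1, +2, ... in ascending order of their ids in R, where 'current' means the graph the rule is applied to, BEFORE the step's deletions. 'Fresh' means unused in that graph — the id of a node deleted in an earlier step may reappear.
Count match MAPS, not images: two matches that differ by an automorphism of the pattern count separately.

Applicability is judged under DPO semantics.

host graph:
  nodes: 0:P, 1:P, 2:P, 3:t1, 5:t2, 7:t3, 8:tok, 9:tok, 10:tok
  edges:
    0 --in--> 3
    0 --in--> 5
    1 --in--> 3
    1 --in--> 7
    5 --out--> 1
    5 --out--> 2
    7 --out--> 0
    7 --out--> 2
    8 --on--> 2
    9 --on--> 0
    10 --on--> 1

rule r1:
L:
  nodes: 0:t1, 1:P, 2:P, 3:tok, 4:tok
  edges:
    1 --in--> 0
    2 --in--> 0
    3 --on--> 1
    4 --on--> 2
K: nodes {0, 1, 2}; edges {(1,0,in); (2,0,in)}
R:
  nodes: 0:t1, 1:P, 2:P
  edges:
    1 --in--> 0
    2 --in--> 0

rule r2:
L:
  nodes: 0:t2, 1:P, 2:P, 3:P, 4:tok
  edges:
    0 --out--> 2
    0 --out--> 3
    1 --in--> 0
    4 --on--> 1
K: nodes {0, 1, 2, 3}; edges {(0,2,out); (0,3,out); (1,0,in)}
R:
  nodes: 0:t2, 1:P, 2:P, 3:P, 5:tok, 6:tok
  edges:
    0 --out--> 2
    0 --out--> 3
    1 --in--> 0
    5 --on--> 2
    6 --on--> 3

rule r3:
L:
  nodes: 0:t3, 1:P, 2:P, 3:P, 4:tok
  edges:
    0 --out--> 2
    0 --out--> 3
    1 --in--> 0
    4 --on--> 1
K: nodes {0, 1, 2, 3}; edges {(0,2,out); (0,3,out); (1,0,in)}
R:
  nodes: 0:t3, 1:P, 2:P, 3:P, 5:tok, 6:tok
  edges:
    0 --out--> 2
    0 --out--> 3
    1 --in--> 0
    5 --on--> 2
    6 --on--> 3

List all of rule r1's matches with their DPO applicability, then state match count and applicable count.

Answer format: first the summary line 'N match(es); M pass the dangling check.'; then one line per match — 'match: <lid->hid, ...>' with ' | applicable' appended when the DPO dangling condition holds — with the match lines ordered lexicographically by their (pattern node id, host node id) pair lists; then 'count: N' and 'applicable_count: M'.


2 match(es); 2 pass the dangling check.
match: 0->3, 1->0, 2->1, 3->9, 4->10 | applicable
match: 0->3, 1->1, 2->0, 3->10, 4->9 | applicable
count: 2
applicable_count: 2


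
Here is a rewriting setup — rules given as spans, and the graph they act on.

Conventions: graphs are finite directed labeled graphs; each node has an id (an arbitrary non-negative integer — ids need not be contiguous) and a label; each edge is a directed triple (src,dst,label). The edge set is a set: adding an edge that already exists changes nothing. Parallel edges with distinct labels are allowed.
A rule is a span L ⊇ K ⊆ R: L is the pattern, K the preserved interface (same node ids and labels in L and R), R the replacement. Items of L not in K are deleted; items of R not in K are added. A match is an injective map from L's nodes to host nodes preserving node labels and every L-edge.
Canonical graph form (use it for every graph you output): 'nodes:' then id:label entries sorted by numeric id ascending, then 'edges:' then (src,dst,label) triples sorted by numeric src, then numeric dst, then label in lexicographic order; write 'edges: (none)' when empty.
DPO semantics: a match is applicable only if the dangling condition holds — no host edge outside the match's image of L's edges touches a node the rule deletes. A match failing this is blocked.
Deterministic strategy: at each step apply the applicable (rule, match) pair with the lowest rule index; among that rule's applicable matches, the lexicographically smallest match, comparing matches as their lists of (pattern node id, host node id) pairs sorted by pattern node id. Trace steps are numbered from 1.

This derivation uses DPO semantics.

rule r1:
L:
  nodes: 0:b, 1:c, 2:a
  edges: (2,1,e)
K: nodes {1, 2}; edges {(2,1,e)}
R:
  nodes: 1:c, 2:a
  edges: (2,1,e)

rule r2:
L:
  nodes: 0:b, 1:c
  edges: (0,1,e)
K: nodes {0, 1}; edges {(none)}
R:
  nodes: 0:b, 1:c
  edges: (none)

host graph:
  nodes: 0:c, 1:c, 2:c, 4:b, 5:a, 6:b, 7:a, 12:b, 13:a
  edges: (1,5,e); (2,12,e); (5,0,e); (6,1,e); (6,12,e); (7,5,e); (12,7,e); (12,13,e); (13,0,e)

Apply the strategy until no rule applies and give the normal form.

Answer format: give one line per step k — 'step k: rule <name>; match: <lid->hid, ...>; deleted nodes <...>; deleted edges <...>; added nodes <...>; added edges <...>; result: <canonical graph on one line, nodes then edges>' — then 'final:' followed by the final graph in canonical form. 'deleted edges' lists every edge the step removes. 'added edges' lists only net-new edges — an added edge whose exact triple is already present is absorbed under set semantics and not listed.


step 1: rule r1; match: 0->4, 1->0, 2->5; deleted nodes 4; deleted edges (none); added nodes (none); added edges (none); result: nodes: 0:c, 1:c, 2:c, 5:a, 6:b, 7:a, 12:b, 13:a edges: (1,5,e); (2,12,e); (5,0,e); (6,1,e); (6,12,e); (7,5,e); (12,7,e); (12,13,e); (13,0,e)
step 2: rule r2; match: 0->6, 1->1; deleted nodes (none); deleted edges (6,1,e); added nodes (none); added edges (none); result: nodes: 0:c, 1:c, 2:c, 5:a, 6:b, 7:a, 12:b, 13:a edges: (1,5,e); (2,12,e); (5,0,e); (6,12,e); (7,5,e); (12,7,e); (12,13,e); (13,0,e)
final:
nodes: 0:c, 1:c, 2:c, 5:a, 6:b, 7:a, 12:b, 13:a
edges: (1,5,e); (2,12,e); (5,0,e); (6,12,e); (7,5,e); (12,7,e); (12,13,e); (13,0,e)


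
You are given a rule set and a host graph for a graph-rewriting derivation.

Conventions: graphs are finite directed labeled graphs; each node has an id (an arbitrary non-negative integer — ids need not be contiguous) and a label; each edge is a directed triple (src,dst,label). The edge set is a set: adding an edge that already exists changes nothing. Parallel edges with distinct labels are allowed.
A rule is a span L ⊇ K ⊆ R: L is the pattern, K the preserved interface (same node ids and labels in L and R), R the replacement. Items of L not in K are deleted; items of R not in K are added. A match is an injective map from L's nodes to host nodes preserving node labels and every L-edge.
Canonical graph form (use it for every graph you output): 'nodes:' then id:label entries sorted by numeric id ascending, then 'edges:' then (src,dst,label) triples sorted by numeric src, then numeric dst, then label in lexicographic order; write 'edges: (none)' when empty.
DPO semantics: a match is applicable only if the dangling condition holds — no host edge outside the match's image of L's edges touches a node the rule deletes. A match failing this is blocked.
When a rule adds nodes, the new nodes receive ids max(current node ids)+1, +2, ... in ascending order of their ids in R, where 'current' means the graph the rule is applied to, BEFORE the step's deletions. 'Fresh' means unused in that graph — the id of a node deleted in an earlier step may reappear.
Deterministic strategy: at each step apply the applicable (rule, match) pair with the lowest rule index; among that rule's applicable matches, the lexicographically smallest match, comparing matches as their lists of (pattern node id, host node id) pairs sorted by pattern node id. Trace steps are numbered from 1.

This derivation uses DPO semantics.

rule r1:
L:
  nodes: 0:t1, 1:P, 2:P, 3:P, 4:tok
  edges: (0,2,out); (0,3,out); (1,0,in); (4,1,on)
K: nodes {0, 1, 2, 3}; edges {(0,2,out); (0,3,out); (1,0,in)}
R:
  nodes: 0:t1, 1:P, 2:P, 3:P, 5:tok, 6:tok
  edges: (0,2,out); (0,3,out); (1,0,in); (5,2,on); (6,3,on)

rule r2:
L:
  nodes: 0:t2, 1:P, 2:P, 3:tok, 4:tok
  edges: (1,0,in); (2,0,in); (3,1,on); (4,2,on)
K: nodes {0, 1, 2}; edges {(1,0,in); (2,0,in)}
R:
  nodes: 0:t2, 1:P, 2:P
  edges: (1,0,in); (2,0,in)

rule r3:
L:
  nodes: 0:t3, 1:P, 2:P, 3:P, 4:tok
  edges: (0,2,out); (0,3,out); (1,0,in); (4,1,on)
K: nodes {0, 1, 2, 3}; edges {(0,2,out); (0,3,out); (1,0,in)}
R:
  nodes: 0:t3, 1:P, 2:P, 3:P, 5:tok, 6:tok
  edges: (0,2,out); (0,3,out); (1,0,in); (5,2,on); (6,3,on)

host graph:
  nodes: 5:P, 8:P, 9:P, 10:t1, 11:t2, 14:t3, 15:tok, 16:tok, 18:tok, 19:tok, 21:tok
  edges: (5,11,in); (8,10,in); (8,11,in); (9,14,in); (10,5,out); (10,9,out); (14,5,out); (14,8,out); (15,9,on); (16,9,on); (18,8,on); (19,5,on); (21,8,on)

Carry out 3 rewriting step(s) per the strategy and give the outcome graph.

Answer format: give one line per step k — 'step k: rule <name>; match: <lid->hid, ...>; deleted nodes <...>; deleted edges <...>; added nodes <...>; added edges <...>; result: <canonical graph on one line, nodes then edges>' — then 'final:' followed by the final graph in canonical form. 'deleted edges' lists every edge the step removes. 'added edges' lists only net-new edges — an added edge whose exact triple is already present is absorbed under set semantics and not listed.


step 1: rule r1; match: 0->10, 1->8, 2->5, 3->9, 4->18; deleted nodes 18; deleted edges (18,8,on); added nodes 22, 23; added edges (22,5,on); (23,9,on); result: nodes: 5:P, 8:P, 9:P, 10:t1, 11:t2, 14:t3, 15:tok, 16:tok, 19:tok, 21:tok, 22:tok, 23:tok edges: (5,11,in); (8,10,in); (8,11,in); (9,14,in); (10,5,out); (10,9,out); (14,5,out); (14,8,out); (15,9,on); (16,9,on); (19,5,on); (21,8,on); (22,5,on); (23,9,on)
step 2: rule r1; match: 0->10, 1->8, 2->5, 3->9, 4->21; deleted nodes 21; deleted edges (21,8,on); added nodes 24, 25; added edges (24,5,on); (25,9,on); result: nodes: 5:P, 8:P, 9:P, 10:t1, 11:t2, 14:t3, 15:tok, 16:tok, 19:tok, 22:tok, 23:tok, 24:tok, 25:tok edges: (5,11,in); (8,10,in); (8,11,in); (9,14,in); (10,5,out); (10,9,out); (14,5,out); (14,8,out); (15,9,on); (16,9,on); (19,5,on); (22,5,on); (23,9,on); (24,5,on); (25,9,on)
step 3: rule r3; match: 0->14, 1->9, 2->5, 3->8, 4->15; deleted nodes 15; deleted edges (15,9,on); added nodes 26, 27; added edges (26,5,on); (27,8,on); result: nodes: 5:P, 8:P, 9:P, 10:t1, 11:t2, 14:t3, 16:tok, 19:tok, 22:tok, 23:tok, 24:tok, 25:tok, 26:tok, 27:tok edges: (5,11,in); (8,10,in); (8,11,in); (9,14,in); (10,5,out); (10,9,out); (14,5,out); (14,8,out); (16,9,on); (19,5,on); (22,5,on); (23,9,on); (24,5,on); (25,9,on); (26,5,on); (27,8,on)
final:
nodes: 5:P, 8:P, 9:P, 10:t1, 11:t2, 14:t3, 16:tok, 19:tok, 22:tok, 23:tok, 24:tok, 25:tok, 26:tok, 27:tok
edges: (5,11,in); (8,10,in); (8,11,in); (9,14,in); (10,5,out); (10,9,out); (14,5,out); (14,8,out); (16,9,on); (19,5,on); (22,5,on); (23,9,on); (24,5,on); (25,9,on); (26,5,on); (27,8,on)


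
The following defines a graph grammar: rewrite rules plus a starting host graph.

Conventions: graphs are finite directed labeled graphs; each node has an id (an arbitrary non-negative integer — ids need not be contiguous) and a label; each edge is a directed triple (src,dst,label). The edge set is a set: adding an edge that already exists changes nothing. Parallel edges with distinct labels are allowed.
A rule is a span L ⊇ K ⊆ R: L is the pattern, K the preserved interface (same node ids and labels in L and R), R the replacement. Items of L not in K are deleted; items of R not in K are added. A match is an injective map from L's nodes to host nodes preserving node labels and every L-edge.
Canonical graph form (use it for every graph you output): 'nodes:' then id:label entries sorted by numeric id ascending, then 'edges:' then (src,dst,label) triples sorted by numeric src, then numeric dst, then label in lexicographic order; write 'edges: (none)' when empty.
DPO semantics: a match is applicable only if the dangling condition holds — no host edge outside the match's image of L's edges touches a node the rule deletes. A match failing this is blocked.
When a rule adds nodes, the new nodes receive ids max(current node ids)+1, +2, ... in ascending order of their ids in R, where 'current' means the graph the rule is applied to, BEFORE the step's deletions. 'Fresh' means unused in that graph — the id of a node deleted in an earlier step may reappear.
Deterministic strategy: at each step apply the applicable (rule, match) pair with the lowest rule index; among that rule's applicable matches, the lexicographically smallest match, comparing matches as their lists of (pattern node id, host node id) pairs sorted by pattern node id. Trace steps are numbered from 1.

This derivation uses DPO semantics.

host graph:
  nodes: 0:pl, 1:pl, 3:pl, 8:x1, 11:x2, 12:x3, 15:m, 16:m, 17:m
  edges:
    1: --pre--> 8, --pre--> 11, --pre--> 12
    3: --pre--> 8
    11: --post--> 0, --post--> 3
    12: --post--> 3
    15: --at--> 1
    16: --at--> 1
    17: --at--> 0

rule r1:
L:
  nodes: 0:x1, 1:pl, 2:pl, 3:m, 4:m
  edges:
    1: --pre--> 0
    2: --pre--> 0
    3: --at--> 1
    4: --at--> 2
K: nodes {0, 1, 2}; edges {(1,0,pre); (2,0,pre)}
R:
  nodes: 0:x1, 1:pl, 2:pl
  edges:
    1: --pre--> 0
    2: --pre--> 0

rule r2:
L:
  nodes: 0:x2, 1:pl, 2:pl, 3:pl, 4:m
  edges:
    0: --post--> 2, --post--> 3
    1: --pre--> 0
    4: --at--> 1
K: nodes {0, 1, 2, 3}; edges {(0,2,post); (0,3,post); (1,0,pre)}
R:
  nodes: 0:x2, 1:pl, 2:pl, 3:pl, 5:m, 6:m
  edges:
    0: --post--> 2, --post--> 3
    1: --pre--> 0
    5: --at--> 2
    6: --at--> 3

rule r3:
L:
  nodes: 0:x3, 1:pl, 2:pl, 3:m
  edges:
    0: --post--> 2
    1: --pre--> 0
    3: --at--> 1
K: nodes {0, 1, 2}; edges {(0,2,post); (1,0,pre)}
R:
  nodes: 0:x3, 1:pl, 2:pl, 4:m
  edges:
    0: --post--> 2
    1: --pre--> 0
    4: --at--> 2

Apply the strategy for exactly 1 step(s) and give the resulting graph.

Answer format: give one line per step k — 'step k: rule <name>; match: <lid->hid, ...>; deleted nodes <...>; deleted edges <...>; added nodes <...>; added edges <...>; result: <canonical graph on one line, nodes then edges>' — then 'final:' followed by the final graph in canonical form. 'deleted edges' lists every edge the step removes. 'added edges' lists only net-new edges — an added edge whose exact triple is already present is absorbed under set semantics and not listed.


step 1: rule r2; match: 0->11, 1->1, 2->0, 3->3, 4->15; deleted nodes 15; deleted edges (15,1,at); added nodes 18, 19; added edges (18,0,at); (19,3,at); result: nodes: 0:pl, 1:pl, 3:pl, 8:x1, 11:x2, 12:x3, 16:m, 17:m, 18:m, 19:m edges: (1,8,pre); (1,11,pre); (1,12,pre); (3,8,pre); (11,0,post); (11,3,post); (12,3,post); (16,1,at); (17,0,at); (18,0,at); (19,3,at)
final:
nodes: 0:pl, 1:pl, 3:pl, 8:x1, 11:x2, 12:x3, 16:m, 17:m, 18:m, 19:m
edges: (1,8,pre); (1,11,pre); (1,12,pre); (3,8,pre); (11,0,post); (11,3,post); (12,3,post); (16,1,at); (17,0,at); (18,0,at); (19,3,at)


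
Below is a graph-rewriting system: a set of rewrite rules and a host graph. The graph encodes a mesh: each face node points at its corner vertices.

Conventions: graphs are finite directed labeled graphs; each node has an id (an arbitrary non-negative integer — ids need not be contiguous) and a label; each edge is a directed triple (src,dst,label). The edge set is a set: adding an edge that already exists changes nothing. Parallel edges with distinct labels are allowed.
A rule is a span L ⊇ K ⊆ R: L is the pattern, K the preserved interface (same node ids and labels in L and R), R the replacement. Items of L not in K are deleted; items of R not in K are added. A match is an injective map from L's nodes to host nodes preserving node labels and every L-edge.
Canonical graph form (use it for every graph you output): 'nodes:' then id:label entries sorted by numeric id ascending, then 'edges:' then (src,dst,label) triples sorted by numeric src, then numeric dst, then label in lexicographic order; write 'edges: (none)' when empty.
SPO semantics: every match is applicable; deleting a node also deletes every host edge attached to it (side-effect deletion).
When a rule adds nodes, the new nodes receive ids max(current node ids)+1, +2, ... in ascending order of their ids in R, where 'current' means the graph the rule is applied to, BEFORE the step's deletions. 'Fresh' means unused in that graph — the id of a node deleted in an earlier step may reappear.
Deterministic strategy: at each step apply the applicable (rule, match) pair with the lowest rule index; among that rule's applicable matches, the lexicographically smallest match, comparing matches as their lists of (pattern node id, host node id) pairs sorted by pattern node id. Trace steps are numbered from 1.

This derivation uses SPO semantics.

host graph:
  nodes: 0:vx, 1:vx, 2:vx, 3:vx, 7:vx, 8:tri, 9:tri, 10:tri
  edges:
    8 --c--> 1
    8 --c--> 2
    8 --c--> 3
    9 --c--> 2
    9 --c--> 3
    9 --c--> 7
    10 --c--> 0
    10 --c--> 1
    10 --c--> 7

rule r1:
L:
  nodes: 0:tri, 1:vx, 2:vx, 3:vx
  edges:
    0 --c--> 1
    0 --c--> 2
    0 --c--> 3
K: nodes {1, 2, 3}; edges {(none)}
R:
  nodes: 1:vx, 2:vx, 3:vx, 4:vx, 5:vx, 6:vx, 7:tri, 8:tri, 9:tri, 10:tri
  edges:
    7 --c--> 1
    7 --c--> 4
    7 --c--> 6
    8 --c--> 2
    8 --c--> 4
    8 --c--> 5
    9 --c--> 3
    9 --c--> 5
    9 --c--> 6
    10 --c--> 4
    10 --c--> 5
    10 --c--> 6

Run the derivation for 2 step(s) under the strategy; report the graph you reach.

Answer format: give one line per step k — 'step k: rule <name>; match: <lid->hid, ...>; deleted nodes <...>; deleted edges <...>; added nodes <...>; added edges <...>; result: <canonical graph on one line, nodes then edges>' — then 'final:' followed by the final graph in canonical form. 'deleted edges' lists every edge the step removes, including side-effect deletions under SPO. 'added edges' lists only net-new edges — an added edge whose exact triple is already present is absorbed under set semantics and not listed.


step 1: rule r1; match: 0->8, 1->1, 2->2, 3->3; deleted nodes 8; deleted edges (8,1,c); (8,2,c); (8,3,c); added nodes 11, 12, 13, 14, 15, 16, 17; added edges (14,1,c); (14,11,c); (14,13,c); (15,2,c); (15,11,c); (15,12,c); (16,3,c); (16,12,c); (16,13,c); (17,11,c); (17,12,c); (17,13,c); result: nodes: 0:vx, 1:vx, 2:vx, 3:vx, 7:vx, 9:tri, 10:tri, 11:vx, 12:vx, 13:vx, 14:tri, 15:tri, 16:tri, 17:tri edges: (9,2,c); (9,3,c); (9,7,c); (10,0,c); (10,1,c); (10,7,c); (14,1,c); (14,11,c); (14,13,c); (15,2,c); (15,11,c); (15,12,c); (16,3,c); (16,12,c); (16,13,c); (17,11,c); (17,12,c); (17,13,c)
step 2: rule r1; match: 0->9, 1->2, 2->3, 3->7; deleted nodes 9; deleted edges (9,2,c); (9,3,c); (9,7,c); added nodes 18, 19, 20, 21, 22, 23, 24; added edges (21,2,c); (21,18,c); (21,20,c); (22,3,c); (22,18,c); (22,19,c); (23,7,c); (23,19,c); (23,20,c); (24,18,c); (24,19,c); (24,20,c); result: nodes: 0:vx, 1:vx, 2:vx, 3:vx, 7:vx, 10:tri, 11:vx, 12:vx, 13:vx, 14:tri, 15:tri, 16:tri, 17:tri, 18:vx, 19:vx, 20:vx, 21:tri, 22:tri, 23:tri, 24:tri edges: (10,0,c); (10,1,c); (10,7,c); (14,1,c); (14,11,c); (14,13,c); (15,2,c); (15,11,c); (15,12,c); (16,3,c); (16,12,c); (16,13,c); (17,11,c); (17,12,c); (17,13,c); (21,2,c); (21,18,c); (21,20,c); (22,3,c); (22,18,c); (22,19,c); (23,7,c); (23,19,c); (23,20,c); (24,18,c); (24,19,c); (24,20,c)
final:
nodes: 0:vx, 1:vx, 2:vx, 3:vx, 7:vx, 10:tri, 11:vx, 12:vx, 13:vx, 14:tri, 15:tri, 16:tri, 17:tri, 18:vx, 19:vx, 20:vx, 21:tri, 22:tri, 23:tri, 24:tri
edges: (10,0,c); (10,1,c); (10,7,c); (14,1,c); (14,11,c); (14,13,c); (15,2,c); (15,11,c); (15,12,c); (16,3,c); (16,12,c); (16,13,c); (17,11,c); (17,12,c); (17,13,c); (21,2,c); (21,18,c); (21,20,c); (22,3,c); (22,18,c); (22,19,c); (23,7,c); (23,19,c); (23,20,c); (24,18,c); (24,19,c); (24,20,c)


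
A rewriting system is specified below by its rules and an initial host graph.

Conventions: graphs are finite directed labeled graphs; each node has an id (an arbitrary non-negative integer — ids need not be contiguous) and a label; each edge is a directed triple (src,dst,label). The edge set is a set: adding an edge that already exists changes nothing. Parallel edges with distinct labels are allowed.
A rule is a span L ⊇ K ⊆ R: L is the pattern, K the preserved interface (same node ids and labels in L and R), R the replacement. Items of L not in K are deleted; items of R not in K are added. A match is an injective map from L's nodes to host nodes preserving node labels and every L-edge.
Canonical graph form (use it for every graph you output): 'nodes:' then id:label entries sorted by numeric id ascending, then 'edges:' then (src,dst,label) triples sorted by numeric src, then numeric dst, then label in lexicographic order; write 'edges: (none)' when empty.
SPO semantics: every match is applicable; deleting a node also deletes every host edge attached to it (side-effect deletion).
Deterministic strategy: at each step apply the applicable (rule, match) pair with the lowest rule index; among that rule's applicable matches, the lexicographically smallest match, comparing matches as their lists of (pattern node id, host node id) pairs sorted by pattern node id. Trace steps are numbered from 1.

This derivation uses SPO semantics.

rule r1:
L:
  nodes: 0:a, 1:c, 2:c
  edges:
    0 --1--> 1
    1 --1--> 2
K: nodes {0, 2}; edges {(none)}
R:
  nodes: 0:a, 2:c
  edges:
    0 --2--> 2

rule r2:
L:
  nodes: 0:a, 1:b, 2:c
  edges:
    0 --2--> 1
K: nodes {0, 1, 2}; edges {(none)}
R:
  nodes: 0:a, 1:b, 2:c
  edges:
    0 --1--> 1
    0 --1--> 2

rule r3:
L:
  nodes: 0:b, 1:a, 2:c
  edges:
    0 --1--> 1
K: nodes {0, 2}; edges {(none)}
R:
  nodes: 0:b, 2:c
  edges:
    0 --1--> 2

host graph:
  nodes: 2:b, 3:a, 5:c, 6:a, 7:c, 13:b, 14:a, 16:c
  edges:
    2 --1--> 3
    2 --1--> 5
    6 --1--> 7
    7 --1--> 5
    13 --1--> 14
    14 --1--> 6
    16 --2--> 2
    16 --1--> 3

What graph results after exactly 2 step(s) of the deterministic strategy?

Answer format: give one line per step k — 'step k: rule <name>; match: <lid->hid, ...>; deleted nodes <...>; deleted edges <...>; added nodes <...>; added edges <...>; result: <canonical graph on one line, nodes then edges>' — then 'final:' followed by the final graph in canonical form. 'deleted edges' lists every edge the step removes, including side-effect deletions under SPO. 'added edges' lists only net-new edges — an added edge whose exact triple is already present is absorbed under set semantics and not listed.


step 1: rule r1; match: 0->6, 1->7, 2->5; deleted nodes 7; deleted edges (6,7,1); (7,5,1); added nodes (none); added edges (6,5,2); result: nodes: 2:b, 3:a, 5:c, 6:a, 13:b, 14:a, 16:c edges: (2,3,1); (2,5,1); (6,5,2); (13,14,1); (14,6,1); (16,2,2); (16,3,1)
step 2: rule r3; match: 0->2, 1->3, 2->5; deleted nodes 3; deleted edges (2,3,1); (16,3,1); added nodes (none); added edges (none); result: nodes: 2:b, 5:c, 6:a, 13:b, 14:a, 16:c edges: (2,5,1); (6,5,2); (13,14,1); (14,6,1); (16,2,2)
final:
nodes: 2:b, 5:c, 6:a, 13:b, 14:a, 16:c
edges: (2,5,1); (6,5,2); (13,14,1); (14,6,1); (16,2,2)


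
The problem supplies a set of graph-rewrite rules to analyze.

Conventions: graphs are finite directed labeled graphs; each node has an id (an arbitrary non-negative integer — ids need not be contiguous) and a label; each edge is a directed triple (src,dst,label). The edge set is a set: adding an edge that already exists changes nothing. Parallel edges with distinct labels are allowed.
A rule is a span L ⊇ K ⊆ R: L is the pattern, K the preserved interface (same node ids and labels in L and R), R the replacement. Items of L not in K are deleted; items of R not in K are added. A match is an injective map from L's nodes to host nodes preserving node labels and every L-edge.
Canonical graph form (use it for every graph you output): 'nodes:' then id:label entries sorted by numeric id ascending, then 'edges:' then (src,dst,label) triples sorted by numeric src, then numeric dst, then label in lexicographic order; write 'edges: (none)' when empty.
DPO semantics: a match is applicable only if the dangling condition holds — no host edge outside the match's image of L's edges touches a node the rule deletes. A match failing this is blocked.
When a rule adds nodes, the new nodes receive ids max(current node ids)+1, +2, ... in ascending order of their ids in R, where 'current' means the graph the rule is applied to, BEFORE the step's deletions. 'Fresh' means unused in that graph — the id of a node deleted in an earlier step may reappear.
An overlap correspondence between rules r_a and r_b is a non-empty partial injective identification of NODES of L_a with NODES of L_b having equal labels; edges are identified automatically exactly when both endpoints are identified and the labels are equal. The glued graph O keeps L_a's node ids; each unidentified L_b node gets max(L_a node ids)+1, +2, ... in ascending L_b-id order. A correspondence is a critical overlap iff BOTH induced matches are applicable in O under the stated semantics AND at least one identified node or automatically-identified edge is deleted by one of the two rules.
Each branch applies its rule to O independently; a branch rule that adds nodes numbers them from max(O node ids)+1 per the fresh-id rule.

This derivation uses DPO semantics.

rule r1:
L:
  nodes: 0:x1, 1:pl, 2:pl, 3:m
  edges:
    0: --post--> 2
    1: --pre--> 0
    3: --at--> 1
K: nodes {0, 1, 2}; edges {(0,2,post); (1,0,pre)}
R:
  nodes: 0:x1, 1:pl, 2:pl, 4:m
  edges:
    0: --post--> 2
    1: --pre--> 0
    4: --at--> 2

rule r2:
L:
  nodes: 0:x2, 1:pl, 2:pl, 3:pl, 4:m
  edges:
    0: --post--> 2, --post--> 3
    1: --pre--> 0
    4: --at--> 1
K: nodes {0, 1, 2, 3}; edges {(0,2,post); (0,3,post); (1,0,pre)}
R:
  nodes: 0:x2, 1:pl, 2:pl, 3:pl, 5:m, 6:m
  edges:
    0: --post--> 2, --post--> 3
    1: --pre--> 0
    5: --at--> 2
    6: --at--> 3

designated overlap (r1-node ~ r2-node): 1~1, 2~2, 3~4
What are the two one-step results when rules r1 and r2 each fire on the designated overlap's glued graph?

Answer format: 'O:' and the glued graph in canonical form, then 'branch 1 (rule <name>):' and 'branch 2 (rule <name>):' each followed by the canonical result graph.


O:
nodes: 0:x1, 1:pl, 2:pl, 3:m, 4:x2, 5:pl
edges: (0,2,post); (1,0,pre); (1,4,pre); (3,1,at); (4,2,post); (4,5,post)
branch 1 (rule r1):
nodes: 0:x1, 1:pl, 2:pl, 4:x2, 5:pl, 6:m
edges: (0,2,post); (1,0,pre); (1,4,pre); (4,2,post); (4,5,post); (6,2,at)
branch 2 (rule r2):
nodes: 0:x1, 1:pl, 2:pl, 4:x2, 5:pl, 6:m, 7:m
edges: (0,2,post); (1,0,pre); (1,4,pre); (4,2,post); (4,5,post); (6,2,at); (7,5,at)


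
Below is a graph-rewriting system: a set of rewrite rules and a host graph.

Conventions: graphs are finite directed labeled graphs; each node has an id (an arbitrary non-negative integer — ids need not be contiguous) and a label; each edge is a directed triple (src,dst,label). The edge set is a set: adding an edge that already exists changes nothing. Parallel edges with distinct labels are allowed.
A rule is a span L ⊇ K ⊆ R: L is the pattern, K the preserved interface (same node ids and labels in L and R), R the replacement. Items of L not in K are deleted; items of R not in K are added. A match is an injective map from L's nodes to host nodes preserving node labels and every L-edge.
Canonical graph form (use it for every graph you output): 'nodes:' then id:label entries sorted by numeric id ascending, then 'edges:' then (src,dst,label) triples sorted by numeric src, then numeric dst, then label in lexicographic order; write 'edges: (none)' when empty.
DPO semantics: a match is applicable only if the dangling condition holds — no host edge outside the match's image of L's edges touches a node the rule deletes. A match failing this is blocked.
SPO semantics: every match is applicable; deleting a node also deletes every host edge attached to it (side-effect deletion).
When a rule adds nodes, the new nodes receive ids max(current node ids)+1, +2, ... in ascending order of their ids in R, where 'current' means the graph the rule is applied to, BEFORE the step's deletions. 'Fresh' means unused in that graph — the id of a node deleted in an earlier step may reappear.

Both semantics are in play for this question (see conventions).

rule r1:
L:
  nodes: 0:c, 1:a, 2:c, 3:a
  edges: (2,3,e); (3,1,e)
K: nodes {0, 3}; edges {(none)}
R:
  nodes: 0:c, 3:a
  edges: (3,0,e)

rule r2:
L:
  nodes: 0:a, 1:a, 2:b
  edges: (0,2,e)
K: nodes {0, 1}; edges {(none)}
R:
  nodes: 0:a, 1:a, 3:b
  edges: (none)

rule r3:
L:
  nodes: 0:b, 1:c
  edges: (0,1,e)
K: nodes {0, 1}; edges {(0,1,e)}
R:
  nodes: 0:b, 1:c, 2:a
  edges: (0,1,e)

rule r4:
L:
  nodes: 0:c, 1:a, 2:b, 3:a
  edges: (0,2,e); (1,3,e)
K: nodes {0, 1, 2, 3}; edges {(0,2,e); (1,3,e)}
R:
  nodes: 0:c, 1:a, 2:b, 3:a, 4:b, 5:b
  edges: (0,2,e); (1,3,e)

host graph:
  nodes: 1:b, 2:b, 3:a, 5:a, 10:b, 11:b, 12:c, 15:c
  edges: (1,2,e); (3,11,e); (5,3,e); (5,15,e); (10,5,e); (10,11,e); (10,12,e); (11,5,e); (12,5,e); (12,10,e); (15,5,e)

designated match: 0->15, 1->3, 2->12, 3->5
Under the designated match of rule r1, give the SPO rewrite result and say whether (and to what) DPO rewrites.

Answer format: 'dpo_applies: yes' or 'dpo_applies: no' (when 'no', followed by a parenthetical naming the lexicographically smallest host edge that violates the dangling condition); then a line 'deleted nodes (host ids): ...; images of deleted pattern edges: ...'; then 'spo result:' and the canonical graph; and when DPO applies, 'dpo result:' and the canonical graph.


dpo_applies: no
(the rule deletes node 3, which keeps host edge (3,11,e) outside the match image — the dangling condition fails, DPO blocks; SPO proceeds and side-deletes such edges)
deleted nodes (host ids): 3, 12; images of deleted pattern edges: (5,3,e); (12,5,e)
spo result:
nodes: 1:b, 2:b, 5:a, 10:b, 11:b, 15:c
edges: (1,2,e); (5,15,e); (10,5,e); (10,11,e); (11,5,e); (15,5,e)
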